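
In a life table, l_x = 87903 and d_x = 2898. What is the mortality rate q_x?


q_x = d_x / l_x
= 2898 / 87903
= 0.033


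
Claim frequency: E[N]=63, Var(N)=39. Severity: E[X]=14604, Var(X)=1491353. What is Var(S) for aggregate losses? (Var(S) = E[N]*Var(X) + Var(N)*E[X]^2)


Var(S) = E[N]*Var(X) + Var(N)*E[X]^2
= 63*1491353 + 39*14604^2
= 93955239 + 8317795824
= 8.4118e+09


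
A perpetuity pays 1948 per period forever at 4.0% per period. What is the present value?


PV = PMT / i
= 1948 / 0.04
= 48700.0


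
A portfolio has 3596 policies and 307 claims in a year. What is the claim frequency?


frequency = claims / policies
= 307 / 3596
= 0.0854


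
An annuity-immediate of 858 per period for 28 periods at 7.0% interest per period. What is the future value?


FV = PMT * ((1+i)^n - 1) / i
= 858 * ((1.07)^28 - 1) / 0.07
= 858 * (6.648838 - 1) / 0.07
= 69238.6188


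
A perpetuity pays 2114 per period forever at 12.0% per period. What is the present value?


PV = PMT / i
= 2114 / 0.12
= 17616.6667


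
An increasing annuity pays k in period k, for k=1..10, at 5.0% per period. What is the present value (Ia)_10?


(Ia)_n = sum_{k=1}^{n} k * v^k, v = 1/(1+i)
v = 0.952381
Sum computed term by term:
(Ia)_10 = 39.3738


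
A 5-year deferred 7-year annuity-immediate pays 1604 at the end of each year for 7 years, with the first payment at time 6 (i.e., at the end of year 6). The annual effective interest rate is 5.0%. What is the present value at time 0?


PV at time 5 of the 7-year annuity-immediate:
a_n = 1604 * (1-(1+0.05)^(-7))/0.05 = 9281.3429
Discount back 5 years to time 0:
PV = 9281.3429 * (1+0.05)^(-5)
= 9281.3429 * 0.783526
= 7272.175


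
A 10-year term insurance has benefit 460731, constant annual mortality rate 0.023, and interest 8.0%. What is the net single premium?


NSP = benefit * sum_{k=0}^{n-1} k_p_x * q * v^(k+1)
With constant q=0.023, v=0.925926
Sum = 0.141342
NSP = 460731 * 0.141342
= 65120.45


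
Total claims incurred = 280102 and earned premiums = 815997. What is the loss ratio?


Loss ratio = claims / premiums
= 280102 / 815997
= 0.3433


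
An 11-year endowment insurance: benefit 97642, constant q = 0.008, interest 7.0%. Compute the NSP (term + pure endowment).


Term component = 5659.0554
Pure endowment = 11_p_x * v^11 * benefit = 0.915437 * 0.475093 * 97642 = 42466.2103
NSP = 48125.2656


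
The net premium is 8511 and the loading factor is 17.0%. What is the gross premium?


Gross = net * (1 + loading)
= 8511 * (1 + 0.17)
= 8511 * 1.17
= 9957.87


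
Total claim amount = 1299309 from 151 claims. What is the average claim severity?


severity = total / number
= 1299309 / 151
= 8604.6954


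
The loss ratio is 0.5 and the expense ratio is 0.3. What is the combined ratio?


Combined ratio = loss ratio + expense ratio
= 0.5 + 0.3
= 0.8


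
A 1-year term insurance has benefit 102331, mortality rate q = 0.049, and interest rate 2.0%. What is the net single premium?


NSP = benefit * q * v
v = 1/(1+i) = 0.980392
NSP = 102331 * 0.049 * 0.980392
= 4915.901


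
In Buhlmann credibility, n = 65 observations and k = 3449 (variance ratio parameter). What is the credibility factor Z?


Z = n / (n + k)
= 65 / (65 + 3449)
= 65 / 3514
= 0.0185


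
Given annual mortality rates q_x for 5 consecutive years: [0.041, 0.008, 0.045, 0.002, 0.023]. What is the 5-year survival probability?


p_k = 1 - q_k for each year
Survival = product of (1 - q_k)
= 0.959 * 0.992 * 0.955 * 0.998 * 0.977
= 0.8858


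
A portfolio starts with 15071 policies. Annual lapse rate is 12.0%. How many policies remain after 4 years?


remaining = initial * (1 - lapse)^years
= 15071 * (1 - 0.12)^4
= 15071 * 0.599695
= 9038.0088


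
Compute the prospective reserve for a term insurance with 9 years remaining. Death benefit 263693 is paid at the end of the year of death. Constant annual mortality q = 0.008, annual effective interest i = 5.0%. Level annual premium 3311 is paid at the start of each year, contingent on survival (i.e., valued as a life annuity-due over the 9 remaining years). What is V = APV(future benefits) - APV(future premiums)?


v = 1/(1+i) = 0.952381
APV(future benefits) per unit = sum_{k=0}^{8} k_p_x * q * v^(k+1) = 0.05522
APV(future benefits) = 263693 * 0.05522 = 14561.1326
Life annuity-due factor ä_{x:9} = sum_{k=0}^{8} k_p_x * v^k = 7.247628
APV(future premiums) = 3311 * 7.247628 = 23996.8948
V = 14561.1326 - 23996.8948
= -9435.7622


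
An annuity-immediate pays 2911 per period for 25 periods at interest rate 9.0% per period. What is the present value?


PV = PMT * (1 - (1+i)^(-n)) / i
= 2911 * (1 - (1+0.09)^(-25)) / 0.09
= 2911 * (1 - 0.115968) / 0.09
= 2911 * 9.82258
= 28593.5292


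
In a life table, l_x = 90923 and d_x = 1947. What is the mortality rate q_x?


q_x = d_x / l_x
= 1947 / 90923
= 0.0214


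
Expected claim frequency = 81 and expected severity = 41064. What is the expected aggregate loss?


E[S] = E[N] * E[X]
= 81 * 41064
= 3.3262e+06


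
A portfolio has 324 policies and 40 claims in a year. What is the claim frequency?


frequency = claims / policies
= 40 / 324
= 0.1235


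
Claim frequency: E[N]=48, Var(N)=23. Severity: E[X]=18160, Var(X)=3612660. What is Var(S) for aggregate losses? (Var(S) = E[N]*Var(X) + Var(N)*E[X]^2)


Var(S) = E[N]*Var(X) + Var(N)*E[X]^2
= 48*3612660 + 23*18160^2
= 173407680 + 7585068800
= 7.7585e+09


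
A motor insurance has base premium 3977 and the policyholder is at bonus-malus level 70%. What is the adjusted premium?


adjusted = base * BM_level / 100
= 3977 * 70 / 100
= 3977 * 0.7
= 2783.9


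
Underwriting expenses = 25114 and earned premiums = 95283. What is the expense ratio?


Expense ratio = expenses / premiums
= 25114 / 95283
= 0.2636


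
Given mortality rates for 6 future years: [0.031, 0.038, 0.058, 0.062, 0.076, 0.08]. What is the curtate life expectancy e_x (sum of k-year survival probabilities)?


e_x = sum_{k=1}^{n} k_p_x
k_p_x values:
  1_p_x = 0.969
  2_p_x = 0.932178
  3_p_x = 0.878112
  4_p_x = 0.823669
  5_p_x = 0.76107
  6_p_x = 0.700184
e_x = 5.0642


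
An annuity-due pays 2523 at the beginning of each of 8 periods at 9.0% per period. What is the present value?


PV_due = PMT * (1-(1+i)^(-n))/i * (1+i)
PV_immediate = 13964.3486
PV_due = 13964.3486 * 1.09
= 15221.14


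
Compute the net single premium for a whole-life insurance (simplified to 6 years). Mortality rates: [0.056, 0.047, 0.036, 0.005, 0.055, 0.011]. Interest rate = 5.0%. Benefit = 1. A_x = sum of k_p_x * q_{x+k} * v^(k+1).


v = 0.952381
Year 0: k_p_x=1.0, q=0.056, term=0.053333
Year 1: k_p_x=0.944, q=0.047, term=0.040243
Year 2: k_p_x=0.899632, q=0.036, term=0.027977
Year 3: k_p_x=0.867245, q=0.005, term=0.003567
Year 4: k_p_x=0.862909, q=0.055, term=0.037186
Year 5: k_p_x=0.815449, q=0.011, term=0.006694
A_x = 0.169


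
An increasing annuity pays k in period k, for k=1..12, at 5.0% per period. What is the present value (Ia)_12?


(Ia)_n = sum_{k=1}^{n} k * v^k, v = 1/(1+i)
v = 0.952381
Sum computed term by term:
(Ia)_12 = 52.4873


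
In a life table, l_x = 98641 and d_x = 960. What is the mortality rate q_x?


q_x = d_x / l_x
= 960 / 98641
= 0.0097


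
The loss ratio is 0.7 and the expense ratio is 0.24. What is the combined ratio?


Combined ratio = loss ratio + expense ratio
= 0.7 + 0.24
= 0.94


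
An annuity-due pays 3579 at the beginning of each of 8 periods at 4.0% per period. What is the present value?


PV_due = PMT * (1-(1+i)^(-n))/i * (1+i)
PV_immediate = 24096.4939
PV_due = 24096.4939 * 1.04
= 25060.3537


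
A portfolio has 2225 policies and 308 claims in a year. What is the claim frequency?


frequency = claims / policies
= 308 / 2225
= 0.1384


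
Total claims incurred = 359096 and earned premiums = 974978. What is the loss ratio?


Loss ratio = claims / premiums
= 359096 / 974978
= 0.3683


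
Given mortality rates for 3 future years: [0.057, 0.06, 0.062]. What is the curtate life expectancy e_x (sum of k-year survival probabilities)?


e_x = sum_{k=1}^{n} k_p_x
k_p_x values:
  1_p_x = 0.943
  2_p_x = 0.88642
  3_p_x = 0.831462
e_x = 2.6609


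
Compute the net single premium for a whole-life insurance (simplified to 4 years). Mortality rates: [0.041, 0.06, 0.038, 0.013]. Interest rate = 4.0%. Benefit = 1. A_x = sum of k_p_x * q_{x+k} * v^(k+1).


v = 0.961538
Year 0: k_p_x=1.0, q=0.041, term=0.039423
Year 1: k_p_x=0.959, q=0.06, term=0.053199
Year 2: k_p_x=0.90146, q=0.038, term=0.030453
Year 3: k_p_x=0.867205, q=0.013, term=0.009637
A_x = 0.1327


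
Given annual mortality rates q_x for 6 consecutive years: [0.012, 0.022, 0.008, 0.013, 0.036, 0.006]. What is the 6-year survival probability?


p_k = 1 - q_k for each year
Survival = product of (1 - q_k)
= 0.988 * 0.978 * 0.992 * 0.987 * 0.964 * 0.994
= 0.9065


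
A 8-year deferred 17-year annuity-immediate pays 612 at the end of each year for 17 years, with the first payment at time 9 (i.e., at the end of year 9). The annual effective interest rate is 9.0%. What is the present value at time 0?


PV at time 8 of the 17-year annuity-immediate:
a_n = 612 * (1-(1+0.09)^(-17))/0.09 = 5228.7024
Discount back 8 years to time 0:
PV = 5228.7024 * (1+0.09)^(-8)
= 5228.7024 * 0.501866
= 2624.1094


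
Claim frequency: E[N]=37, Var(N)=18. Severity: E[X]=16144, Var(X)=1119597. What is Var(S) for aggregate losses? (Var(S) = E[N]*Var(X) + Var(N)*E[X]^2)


Var(S) = E[N]*Var(X) + Var(N)*E[X]^2
= 37*1119597 + 18*16144^2
= 41425089 + 4691317248
= 4.7327e+09


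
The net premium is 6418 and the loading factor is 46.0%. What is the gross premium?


Gross = net * (1 + loading)
= 6418 * (1 + 0.46)
= 6418 * 1.46
= 9370.28


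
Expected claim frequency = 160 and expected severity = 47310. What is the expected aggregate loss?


E[S] = E[N] * E[X]
= 160 * 47310
= 7.5696e+06


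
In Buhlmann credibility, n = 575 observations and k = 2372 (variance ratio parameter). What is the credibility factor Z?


Z = n / (n + k)
= 575 / (575 + 2372)
= 575 / 2947
= 0.1951


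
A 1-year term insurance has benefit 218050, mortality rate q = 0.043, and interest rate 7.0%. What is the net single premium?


NSP = benefit * q * v
v = 1/(1+i) = 0.934579
NSP = 218050 * 0.043 * 0.934579
= 8762.757


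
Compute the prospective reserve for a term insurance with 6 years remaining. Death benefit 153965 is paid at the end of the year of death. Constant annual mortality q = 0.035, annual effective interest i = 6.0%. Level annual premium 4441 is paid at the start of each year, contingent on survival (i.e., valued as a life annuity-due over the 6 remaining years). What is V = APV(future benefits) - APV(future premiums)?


v = 1/(1+i) = 0.943396
APV(future benefits) per unit = sum_{k=0}^{5} k_p_x * q * v^(k+1) = 0.158685
APV(future benefits) = 153965 * 0.158685 = 24431.9332
Life annuity-due factor ä_{x:6} = sum_{k=0}^{5} k_p_x * v^k = 4.805888
APV(future premiums) = 4441 * 4.805888 = 21342.9487
V = 24431.9332 - 21342.9487
= 3088.9845


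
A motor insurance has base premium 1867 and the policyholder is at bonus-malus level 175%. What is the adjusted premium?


adjusted = base * BM_level / 100
= 1867 * 175 / 100
= 1867 * 1.75
= 3267.25


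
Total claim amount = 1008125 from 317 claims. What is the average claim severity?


severity = total / number
= 1008125 / 317
= 3180.205


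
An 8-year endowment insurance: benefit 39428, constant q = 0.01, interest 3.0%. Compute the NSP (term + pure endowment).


Term component = 2676.9327
Pure endowment = 8_p_x * v^8 * benefit = 0.922745 * 0.789409 * 39428 = 28720.2692
NSP = 31397.2019


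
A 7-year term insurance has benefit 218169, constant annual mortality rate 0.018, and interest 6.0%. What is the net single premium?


NSP = benefit * sum_{k=0}^{n-1} k_p_x * q * v^(k+1)
With constant q=0.018, v=0.943396
Sum = 0.095619
NSP = 218169 * 0.095619
= 20861.0698


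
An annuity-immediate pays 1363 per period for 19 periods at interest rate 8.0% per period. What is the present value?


PV = PMT * (1 - (1+i)^(-n)) / i
= 1363 * (1 - (1+0.08)^(-19)) / 0.08
= 1363 * (1 - 0.231712) / 0.08
= 1363 * 9.603599
= 13089.7057


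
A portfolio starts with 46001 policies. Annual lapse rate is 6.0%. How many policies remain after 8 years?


remaining = initial * (1 - lapse)^years
= 46001 * (1 - 0.06)^8
= 46001 * 0.609569
= 28040.7807


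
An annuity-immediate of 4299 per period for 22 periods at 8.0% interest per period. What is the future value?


FV = PMT * ((1+i)^n - 1) / i
= 4299 * ((1.08)^22 - 1) / 0.08
= 4299 * (5.43654 - 1) / 0.08
= 238408.5904


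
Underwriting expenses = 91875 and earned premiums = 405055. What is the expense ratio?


Expense ratio = expenses / premiums
= 91875 / 405055
= 0.2268


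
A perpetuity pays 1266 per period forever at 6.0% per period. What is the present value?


PV = PMT / i
= 1266 / 0.06
= 21100.0


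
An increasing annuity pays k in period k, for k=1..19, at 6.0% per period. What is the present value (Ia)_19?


(Ia)_n = sum_{k=1}^{n} k * v^k, v = 1/(1+i)
v = 0.943396
Sum computed term by term:
(Ia)_19 = 92.4643


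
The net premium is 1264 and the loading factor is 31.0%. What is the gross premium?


Gross = net * (1 + loading)
= 1264 * (1 + 0.31)
= 1264 * 1.31
= 1655.84


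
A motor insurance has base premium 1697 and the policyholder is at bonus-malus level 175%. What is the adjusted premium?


adjusted = base * BM_level / 100
= 1697 * 175 / 100
= 1697 * 1.75
= 2969.75


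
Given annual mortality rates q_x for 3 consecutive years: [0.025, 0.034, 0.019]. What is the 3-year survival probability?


p_k = 1 - q_k for each year
Survival = product of (1 - q_k)
= 0.975 * 0.966 * 0.981
= 0.924


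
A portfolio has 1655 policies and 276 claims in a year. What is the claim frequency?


frequency = claims / policies
= 276 / 1655
= 0.1668


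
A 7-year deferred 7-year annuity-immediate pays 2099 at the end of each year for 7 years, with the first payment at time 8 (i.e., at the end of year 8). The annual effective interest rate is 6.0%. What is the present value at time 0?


PV at time 7 of the 7-year annuity-immediate:
a_n = 2099 * (1-(1+0.06)^(-7))/0.06 = 11717.4186
Discount back 7 years to time 0:
PV = 11717.4186 * (1+0.06)^(-7)
= 11717.4186 * 0.665057
= 7792.7526


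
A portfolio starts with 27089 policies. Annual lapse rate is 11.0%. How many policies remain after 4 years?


remaining = initial * (1 - lapse)^years
= 27089 * (1 - 0.11)^4
= 27089 * 0.627422
= 16996.2457


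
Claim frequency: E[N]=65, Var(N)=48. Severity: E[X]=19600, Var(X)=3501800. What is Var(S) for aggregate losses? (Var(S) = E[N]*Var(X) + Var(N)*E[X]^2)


Var(S) = E[N]*Var(X) + Var(N)*E[X]^2
= 65*3501800 + 48*19600^2
= 227617000 + 18439680000
= 1.8667e+10


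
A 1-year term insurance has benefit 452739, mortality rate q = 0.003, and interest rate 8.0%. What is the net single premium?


NSP = benefit * q * v
v = 1/(1+i) = 0.925926
NSP = 452739 * 0.003 * 0.925926
= 1257.6083


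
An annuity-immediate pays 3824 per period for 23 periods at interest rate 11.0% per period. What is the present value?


PV = PMT * (1 - (1+i)^(-n)) / i
= 3824 * (1 - (1+0.11)^(-23)) / 0.11
= 3824 * (1 - 0.090693) / 0.11
= 3824 * 8.266432
= 31610.8344


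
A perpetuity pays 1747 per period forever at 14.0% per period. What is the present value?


PV = PMT / i
= 1747 / 0.14
= 12478.5714


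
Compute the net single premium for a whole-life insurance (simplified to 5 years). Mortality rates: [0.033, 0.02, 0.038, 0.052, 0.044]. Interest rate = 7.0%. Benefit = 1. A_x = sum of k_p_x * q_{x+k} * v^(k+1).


v = 0.934579
Year 0: k_p_x=1.0, q=0.033, term=0.030841
Year 1: k_p_x=0.967, q=0.02, term=0.016892
Year 2: k_p_x=0.94766, q=0.038, term=0.029396
Year 3: k_p_x=0.911649, q=0.052, term=0.036166
Year 4: k_p_x=0.864243, q=0.044, term=0.027113
A_x = 0.1404


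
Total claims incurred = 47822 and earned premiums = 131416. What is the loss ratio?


Loss ratio = claims / premiums
= 47822 / 131416
= 0.3639


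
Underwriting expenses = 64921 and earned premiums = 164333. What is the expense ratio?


Expense ratio = expenses / premiums
= 64921 / 164333
= 0.3951


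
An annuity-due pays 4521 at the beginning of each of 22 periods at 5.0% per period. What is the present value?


PV_due = PMT * (1-(1+i)^(-n))/i * (1+i)
PV_immediate = 59509.9347
PV_due = 59509.9347 * 1.05
= 62485.4314


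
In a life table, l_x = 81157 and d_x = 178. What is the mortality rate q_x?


q_x = d_x / l_x
= 178 / 81157
= 0.0022


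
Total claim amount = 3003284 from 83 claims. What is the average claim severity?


severity = total / number
= 3003284 / 83
= 36184.1446


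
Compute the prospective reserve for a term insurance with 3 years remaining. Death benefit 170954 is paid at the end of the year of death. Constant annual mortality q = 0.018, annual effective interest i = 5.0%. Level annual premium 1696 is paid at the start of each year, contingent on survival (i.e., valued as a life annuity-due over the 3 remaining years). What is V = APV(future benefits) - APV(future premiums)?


v = 1/(1+i) = 0.952381
APV(future benefits) per unit = sum_{k=0}^{2} k_p_x * q * v^(k+1) = 0.04817
APV(future benefits) = 170954 * 0.04817 = 8234.8299
Life annuity-due factor ä_{x:3} = sum_{k=0}^{2} k_p_x * v^k = 2.809908
APV(future premiums) = 1696 * 2.809908 = 4765.6046
V = 8234.8299 - 4765.6046
= 3469.2253


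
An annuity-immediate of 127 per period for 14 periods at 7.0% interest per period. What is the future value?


FV = PMT * ((1+i)^n - 1) / i
= 127 * ((1.07)^14 - 1) / 0.07
= 127 * (2.578534 - 1) / 0.07
= 2863.912


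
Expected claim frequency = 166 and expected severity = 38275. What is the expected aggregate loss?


E[S] = E[N] * E[X]
= 166 * 38275
= 6.3536e+06


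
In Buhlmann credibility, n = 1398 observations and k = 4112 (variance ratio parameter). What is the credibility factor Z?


Z = n / (n + k)
= 1398 / (1398 + 4112)
= 1398 / 5510
= 0.2537


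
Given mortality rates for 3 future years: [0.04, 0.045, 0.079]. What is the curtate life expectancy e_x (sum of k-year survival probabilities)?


e_x = sum_{k=1}^{n} k_p_x
k_p_x values:
  1_p_x = 0.96
  2_p_x = 0.9168
  3_p_x = 0.844373
e_x = 2.7212


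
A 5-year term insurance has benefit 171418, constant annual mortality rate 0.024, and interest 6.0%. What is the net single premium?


NSP = benefit * sum_{k=0}^{n-1} k_p_x * q * v^(k+1)
With constant q=0.024, v=0.943396
Sum = 0.096632
NSP = 171418 * 0.096632
= 16564.3989


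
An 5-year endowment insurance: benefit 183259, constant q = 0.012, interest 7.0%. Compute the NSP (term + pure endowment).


Term component = 8817.3111
Pure endowment = 5_p_x * v^5 * benefit = 0.941423 * 0.712986 * 183259 = 123007.3739
NSP = 131824.6851


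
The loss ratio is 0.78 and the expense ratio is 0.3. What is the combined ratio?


Combined ratio = loss ratio + expense ratio
= 0.78 + 0.3
= 1.08


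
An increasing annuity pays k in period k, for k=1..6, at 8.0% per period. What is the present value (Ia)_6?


(Ia)_n = sum_{k=1}^{n} k * v^k, v = 1/(1+i)
v = 0.925926
Sum computed term by term:
(Ia)_6 = 15.1462


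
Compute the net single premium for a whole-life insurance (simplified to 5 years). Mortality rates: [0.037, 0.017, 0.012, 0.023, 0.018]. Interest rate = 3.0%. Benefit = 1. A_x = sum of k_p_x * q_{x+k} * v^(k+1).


v = 0.970874
Year 0: k_p_x=1.0, q=0.037, term=0.035922
Year 1: k_p_x=0.963, q=0.017, term=0.015431
Year 2: k_p_x=0.946629, q=0.012, term=0.010396
Year 3: k_p_x=0.935269, q=0.023, term=0.019112
Year 4: k_p_x=0.913758, q=0.018, term=0.014188
A_x = 0.095


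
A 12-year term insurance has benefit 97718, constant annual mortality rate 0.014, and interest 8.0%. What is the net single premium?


NSP = benefit * sum_{k=0}^{n-1} k_p_x * q * v^(k+1)
With constant q=0.014, v=0.925926
Sum = 0.098997
NSP = 97718 * 0.098997
= 9673.8251


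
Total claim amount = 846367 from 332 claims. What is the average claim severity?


severity = total / number
= 846367 / 332
= 2549.2982


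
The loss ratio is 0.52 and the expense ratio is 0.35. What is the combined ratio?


Combined ratio = loss ratio + expense ratio
= 0.52 + 0.35
= 0.87


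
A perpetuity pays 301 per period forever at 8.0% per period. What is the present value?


PV = PMT / i
= 301 / 0.08
= 3762.5


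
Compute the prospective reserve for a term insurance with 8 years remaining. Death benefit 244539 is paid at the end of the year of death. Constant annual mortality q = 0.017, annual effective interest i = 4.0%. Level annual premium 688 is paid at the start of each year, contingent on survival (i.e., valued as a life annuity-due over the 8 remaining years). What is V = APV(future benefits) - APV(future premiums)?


v = 1/(1+i) = 0.961538
APV(future benefits) per unit = sum_{k=0}^{7} k_p_x * q * v^(k+1) = 0.108254
APV(future benefits) = 244539 * 0.108254 = 26472.2113
Life annuity-due factor ä_{x:8} = sum_{k=0}^{7} k_p_x * v^k = 6.622569
APV(future premiums) = 688 * 6.622569 = 4556.3276
V = 26472.2113 - 4556.3276
= 21915.8837


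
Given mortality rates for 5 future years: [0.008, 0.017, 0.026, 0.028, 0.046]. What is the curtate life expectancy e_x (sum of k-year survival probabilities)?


e_x = sum_{k=1}^{n} k_p_x
k_p_x values:
  1_p_x = 0.992
  2_p_x = 0.975136
  3_p_x = 0.949782
  4_p_x = 0.923189
  5_p_x = 0.880722
e_x = 4.7208


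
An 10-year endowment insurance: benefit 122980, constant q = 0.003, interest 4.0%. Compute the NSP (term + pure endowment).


Term component = 2955.2208
Pure endowment = 10_p_x * v^10 * benefit = 0.970402 * 0.675564 * 122980 = 80621.835
NSP = 83577.0558


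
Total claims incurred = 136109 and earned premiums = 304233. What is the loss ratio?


Loss ratio = claims / premiums
= 136109 / 304233
= 0.4474


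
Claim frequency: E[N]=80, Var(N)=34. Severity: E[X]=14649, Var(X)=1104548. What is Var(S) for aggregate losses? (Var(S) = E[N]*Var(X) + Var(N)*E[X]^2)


Var(S) = E[N]*Var(X) + Var(N)*E[X]^2
= 80*1104548 + 34*14649^2
= 88363840 + 7296168834
= 7.3845e+09


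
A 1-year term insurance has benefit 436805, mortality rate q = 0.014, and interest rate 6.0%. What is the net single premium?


NSP = benefit * q * v
v = 1/(1+i) = 0.943396
NSP = 436805 * 0.014 * 0.943396
= 5769.1226


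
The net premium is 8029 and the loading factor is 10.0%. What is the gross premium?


Gross = net * (1 + loading)
= 8029 * (1 + 0.1)
= 8029 * 1.1
= 8831.9


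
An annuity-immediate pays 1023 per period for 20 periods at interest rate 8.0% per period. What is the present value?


PV = PMT * (1 - (1+i)^(-n)) / i
= 1023 * (1 - (1+0.08)^(-20)) / 0.08
= 1023 * (1 - 0.214548) / 0.08
= 1023 * 9.818147
= 10043.9648


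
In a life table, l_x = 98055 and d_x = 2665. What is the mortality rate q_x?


q_x = d_x / l_x
= 2665 / 98055
= 0.0272


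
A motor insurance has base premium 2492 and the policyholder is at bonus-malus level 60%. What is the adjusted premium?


adjusted = base * BM_level / 100
= 2492 * 60 / 100
= 2492 * 0.6
= 1495.2


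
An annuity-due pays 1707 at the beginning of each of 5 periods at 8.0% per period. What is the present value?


PV_due = PMT * (1-(1+i)^(-n))/i * (1+i)
PV_immediate = 6815.556
PV_due = 6815.556 * 1.08
= 7360.8005


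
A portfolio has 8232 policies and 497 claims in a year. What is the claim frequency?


frequency = claims / policies
= 497 / 8232
= 0.0604


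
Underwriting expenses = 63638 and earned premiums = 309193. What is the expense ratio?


Expense ratio = expenses / premiums
= 63638 / 309193
= 0.2058


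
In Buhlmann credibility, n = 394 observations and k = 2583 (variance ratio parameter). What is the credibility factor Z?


Z = n / (n + k)
= 394 / (394 + 2583)
= 394 / 2977
= 0.1323


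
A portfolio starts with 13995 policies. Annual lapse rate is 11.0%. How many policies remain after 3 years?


remaining = initial * (1 - lapse)^years
= 13995 * (1 - 0.11)^3
= 13995 * 0.704969
= 9866.0412


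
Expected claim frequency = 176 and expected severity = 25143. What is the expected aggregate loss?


E[S] = E[N] * E[X]
= 176 * 25143
= 4.4252e+06


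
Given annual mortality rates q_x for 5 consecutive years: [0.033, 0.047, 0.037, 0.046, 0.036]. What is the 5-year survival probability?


p_k = 1 - q_k for each year
Survival = product of (1 - q_k)
= 0.967 * 0.953 * 0.963 * 0.954 * 0.964
= 0.8162


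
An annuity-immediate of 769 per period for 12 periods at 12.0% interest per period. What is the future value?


FV = PMT * ((1+i)^n - 1) / i
= 769 * ((1.12)^12 - 1) / 0.12
= 769 * (3.895976 - 1) / 0.12
= 18558.3795


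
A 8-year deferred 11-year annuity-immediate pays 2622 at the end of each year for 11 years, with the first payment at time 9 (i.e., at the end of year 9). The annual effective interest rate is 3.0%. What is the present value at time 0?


PV at time 8 of the 11-year annuity-immediate:
a_n = 2622 * (1-(1+0.03)^(-11))/0.03 = 24260.3804
Discount back 8 years to time 0:
PV = 24260.3804 * (1+0.03)^(-8)
= 24260.3804 * 0.789409
= 19151.3683


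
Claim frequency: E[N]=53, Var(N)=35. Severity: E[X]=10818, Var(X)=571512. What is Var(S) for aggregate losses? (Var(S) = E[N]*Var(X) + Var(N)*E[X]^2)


Var(S) = E[N]*Var(X) + Var(N)*E[X]^2
= 53*571512 + 35*10818^2
= 30290136 + 4096019340
= 4.1263e+09


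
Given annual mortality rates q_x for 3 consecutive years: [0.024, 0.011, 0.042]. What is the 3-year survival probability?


p_k = 1 - q_k for each year
Survival = product of (1 - q_k)
= 0.976 * 0.989 * 0.958
= 0.9247


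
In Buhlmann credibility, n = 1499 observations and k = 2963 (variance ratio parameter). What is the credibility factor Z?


Z = n / (n + k)
= 1499 / (1499 + 2963)
= 1499 / 4462
= 0.3359


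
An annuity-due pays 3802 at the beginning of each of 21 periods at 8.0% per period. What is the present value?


PV_due = PMT * (1-(1+i)^(-n))/i * (1+i)
PV_immediate = 38083.8856
PV_due = 38083.8856 * 1.08
= 41130.5964


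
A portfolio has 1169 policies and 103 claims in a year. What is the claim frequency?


frequency = claims / policies
= 103 / 1169
= 0.0881


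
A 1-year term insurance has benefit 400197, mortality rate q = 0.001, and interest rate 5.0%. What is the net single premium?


NSP = benefit * q * v
v = 1/(1+i) = 0.952381
NSP = 400197 * 0.001 * 0.952381
= 381.14


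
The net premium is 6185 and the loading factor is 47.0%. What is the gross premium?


Gross = net * (1 + loading)
= 6185 * (1 + 0.47)
= 6185 * 1.47
= 9091.95


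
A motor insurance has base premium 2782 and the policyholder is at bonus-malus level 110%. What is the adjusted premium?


adjusted = base * BM_level / 100
= 2782 * 110 / 100
= 2782 * 1.1
= 3060.2


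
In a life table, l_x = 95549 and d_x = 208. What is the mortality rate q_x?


q_x = d_x / l_x
= 208 / 95549
= 0.0022


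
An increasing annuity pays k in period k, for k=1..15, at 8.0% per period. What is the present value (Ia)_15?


(Ia)_n = sum_{k=1}^{n} k * v^k, v = 1/(1+i)
v = 0.925926
Sum computed term by term:
(Ia)_15 = 56.4451


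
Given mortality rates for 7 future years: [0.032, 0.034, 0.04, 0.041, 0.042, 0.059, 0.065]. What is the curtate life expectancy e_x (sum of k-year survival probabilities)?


e_x = sum_{k=1}^{n} k_p_x
k_p_x values:
  1_p_x = 0.968
  2_p_x = 0.935088
  3_p_x = 0.897684
  4_p_x = 0.860879
  5_p_x = 0.824722
  6_p_x = 0.776064
  7_p_x = 0.72562
e_x = 5.9881


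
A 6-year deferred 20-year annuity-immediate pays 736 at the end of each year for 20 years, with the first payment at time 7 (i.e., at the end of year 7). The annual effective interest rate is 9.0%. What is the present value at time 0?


PV at time 6 of the 20-year annuity-immediate:
a_n = 736 * (1-(1+0.09)^(-20))/0.09 = 6718.6096
Discount back 6 years to time 0:
PV = 6718.6096 * (1+0.09)^(-6)
= 6718.6096 * 0.596267
= 4006.0874


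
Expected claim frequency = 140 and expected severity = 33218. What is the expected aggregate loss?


E[S] = E[N] * E[X]
= 140 * 33218
= 4.6505e+06


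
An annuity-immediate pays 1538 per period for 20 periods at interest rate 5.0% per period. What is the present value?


PV = PMT * (1 - (1+i)^(-n)) / i
= 1538 * (1 - (1+0.05)^(-20)) / 0.05
= 1538 * (1 - 0.376889) / 0.05
= 1538 * 12.46221
= 19166.8795


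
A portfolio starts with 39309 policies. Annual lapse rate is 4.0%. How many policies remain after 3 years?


remaining = initial * (1 - lapse)^years
= 39309 * (1 - 0.04)^3
= 39309 * 0.884736
= 34778.0874


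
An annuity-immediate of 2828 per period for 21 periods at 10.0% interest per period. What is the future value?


FV = PMT * ((1+i)^n - 1) / i
= 2828 * ((1.1)^21 - 1) / 0.1
= 2828 * (7.40025 - 1) / 0.1
= 180999.0684


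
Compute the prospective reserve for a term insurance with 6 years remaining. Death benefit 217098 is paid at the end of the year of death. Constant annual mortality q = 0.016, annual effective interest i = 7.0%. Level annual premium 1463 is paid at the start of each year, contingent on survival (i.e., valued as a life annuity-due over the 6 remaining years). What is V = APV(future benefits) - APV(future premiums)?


v = 1/(1+i) = 0.934579
APV(future benefits) per unit = sum_{k=0}^{5} k_p_x * q * v^(k+1) = 0.073511
APV(future benefits) = 217098 * 0.073511 = 15959.0986
Life annuity-due factor ä_{x:6} = sum_{k=0}^{5} k_p_x * v^k = 4.91605
APV(future premiums) = 1463 * 4.91605 = 7192.1818
V = 15959.0986 - 7192.1818
= 8766.9168


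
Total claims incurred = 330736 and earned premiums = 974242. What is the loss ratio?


Loss ratio = claims / premiums
= 330736 / 974242
= 0.3395


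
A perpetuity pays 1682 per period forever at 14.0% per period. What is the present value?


PV = PMT / i
= 1682 / 0.14
= 12014.2857


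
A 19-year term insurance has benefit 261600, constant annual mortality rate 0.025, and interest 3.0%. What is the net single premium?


NSP = benefit * sum_{k=0}^{n-1} k_p_x * q * v^(k+1)
With constant q=0.025, v=0.970874
Sum = 0.29431
NSP = 261600 * 0.29431
= 76991.5798


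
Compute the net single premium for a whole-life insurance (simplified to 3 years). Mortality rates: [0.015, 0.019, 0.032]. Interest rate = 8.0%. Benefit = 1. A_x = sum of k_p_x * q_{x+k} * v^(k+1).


v = 0.925926
Year 0: k_p_x=1.0, q=0.015, term=0.013889
Year 1: k_p_x=0.985, q=0.019, term=0.016045
Year 2: k_p_x=0.966285, q=0.032, term=0.024546
A_x = 0.0545


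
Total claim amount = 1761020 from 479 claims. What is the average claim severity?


severity = total / number
= 1761020 / 479
= 3676.4509


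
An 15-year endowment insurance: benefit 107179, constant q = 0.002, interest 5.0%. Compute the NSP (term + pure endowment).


Term component = 2198.0481
Pure endowment = 15_p_x * v^15 * benefit = 0.970416 * 0.481017 * 107179 = 50029.7501
NSP = 52227.7982


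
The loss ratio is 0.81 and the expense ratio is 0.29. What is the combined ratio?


Combined ratio = loss ratio + expense ratio
= 0.81 + 0.29
= 1.1


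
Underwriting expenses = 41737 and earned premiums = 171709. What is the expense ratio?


Expense ratio = expenses / premiums
= 41737 / 171709
= 0.2431


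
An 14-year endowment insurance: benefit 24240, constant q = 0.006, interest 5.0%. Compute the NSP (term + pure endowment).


Term component = 1391.3991
Pure endowment = 14_p_x * v^14 * benefit = 0.919199 * 0.505068 * 24240 = 11253.6087
NSP = 12645.0078


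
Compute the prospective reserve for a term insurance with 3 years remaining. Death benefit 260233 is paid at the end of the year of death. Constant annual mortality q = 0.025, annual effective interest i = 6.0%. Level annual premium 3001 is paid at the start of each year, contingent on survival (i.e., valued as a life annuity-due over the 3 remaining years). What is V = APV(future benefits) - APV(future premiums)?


v = 1/(1+i) = 0.943396
APV(future benefits) per unit = sum_{k=0}^{2} k_p_x * q * v^(k+1) = 0.065233
APV(future benefits) = 260233 * 0.065233 = 16975.6871
Life annuity-due factor ä_{x:3} = sum_{k=0}^{2} k_p_x * v^k = 2.765864
APV(future premiums) = 3001 * 2.765864 = 8300.3584
V = 16975.6871 - 8300.3584
= 8675.3287


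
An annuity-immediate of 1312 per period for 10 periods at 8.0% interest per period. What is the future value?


FV = PMT * ((1+i)^n - 1) / i
= 1312 * ((1.08)^10 - 1) / 0.08
= 1312 * (2.158925 - 1) / 0.08
= 19006.37


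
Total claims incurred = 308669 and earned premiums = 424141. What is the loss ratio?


Loss ratio = claims / premiums
= 308669 / 424141
= 0.7278


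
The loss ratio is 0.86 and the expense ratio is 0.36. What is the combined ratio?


Combined ratio = loss ratio + expense ratio
= 0.86 + 0.36
= 1.22


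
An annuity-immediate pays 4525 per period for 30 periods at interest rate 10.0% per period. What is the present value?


PV = PMT * (1 - (1+i)^(-n)) / i
= 4525 * (1 - (1+0.1)^(-30)) / 0.1
= 4525 * (1 - 0.057309) / 0.1
= 4525 * 9.426914
= 42656.788


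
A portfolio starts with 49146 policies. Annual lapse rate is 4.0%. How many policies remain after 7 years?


remaining = initial * (1 - lapse)^years
= 49146 * (1 - 0.04)^7
= 49146 * 0.751447
= 36930.6378


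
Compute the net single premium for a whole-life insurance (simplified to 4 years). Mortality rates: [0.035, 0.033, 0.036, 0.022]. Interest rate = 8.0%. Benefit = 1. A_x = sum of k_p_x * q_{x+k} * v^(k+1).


v = 0.925926
Year 0: k_p_x=1.0, q=0.035, term=0.032407
Year 1: k_p_x=0.965, q=0.033, term=0.027302
Year 2: k_p_x=0.933155, q=0.036, term=0.026668
Year 3: k_p_x=0.899561, q=0.022, term=0.014546
A_x = 0.1009


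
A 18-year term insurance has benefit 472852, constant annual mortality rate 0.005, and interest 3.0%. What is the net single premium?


NSP = benefit * sum_{k=0}^{n-1} k_p_x * q * v^(k+1)
With constant q=0.005, v=0.970874
Sum = 0.066183
NSP = 472852 * 0.066183
= 31294.8942


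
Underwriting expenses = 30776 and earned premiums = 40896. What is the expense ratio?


Expense ratio = expenses / premiums
= 30776 / 40896
= 0.7525


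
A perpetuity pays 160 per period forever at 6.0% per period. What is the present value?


PV = PMT / i
= 160 / 0.06
= 2666.6667


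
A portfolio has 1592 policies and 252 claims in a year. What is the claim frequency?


frequency = claims / policies
= 252 / 1592
= 0.1583


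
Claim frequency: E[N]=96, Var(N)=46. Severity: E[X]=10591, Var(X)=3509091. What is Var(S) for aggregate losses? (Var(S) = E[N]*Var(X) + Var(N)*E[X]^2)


Var(S) = E[N]*Var(X) + Var(N)*E[X]^2
= 96*3509091 + 46*10591^2
= 336872736 + 5159786926
= 5.4967e+09


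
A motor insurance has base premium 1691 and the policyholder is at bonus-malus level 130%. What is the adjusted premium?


adjusted = base * BM_level / 100
= 1691 * 130 / 100
= 1691 * 1.3
= 2198.3


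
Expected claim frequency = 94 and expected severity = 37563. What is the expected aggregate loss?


E[S] = E[N] * E[X]
= 94 * 37563
= 3.5309e+06


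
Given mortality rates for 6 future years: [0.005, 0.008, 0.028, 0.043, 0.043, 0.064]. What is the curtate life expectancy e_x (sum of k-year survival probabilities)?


e_x = sum_{k=1}^{n} k_p_x
k_p_x values:
  1_p_x = 0.995
  2_p_x = 0.98704
  3_p_x = 0.959403
  4_p_x = 0.918149
  5_p_x = 0.878668
  6_p_x = 0.822433
e_x = 5.5607


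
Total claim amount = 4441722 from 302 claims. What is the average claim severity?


severity = total / number
= 4441722 / 302
= 14707.6887


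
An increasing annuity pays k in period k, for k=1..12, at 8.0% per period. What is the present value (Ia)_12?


(Ia)_n = sum_{k=1}^{n} k * v^k, v = 1/(1+i)
v = 0.925926
Sum computed term by term:
(Ia)_12 = 42.17


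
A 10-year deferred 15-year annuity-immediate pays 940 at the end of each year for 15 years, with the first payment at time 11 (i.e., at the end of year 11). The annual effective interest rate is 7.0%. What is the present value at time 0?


PV at time 10 of the 15-year annuity-immediate:
a_n = 940 * (1-(1+0.07)^(-15))/0.07 = 8561.4392
Discount back 10 years to time 0:
PV = 8561.4392 * (1+0.07)^(-10)
= 8561.4392 * 0.508349
= 4352.2015


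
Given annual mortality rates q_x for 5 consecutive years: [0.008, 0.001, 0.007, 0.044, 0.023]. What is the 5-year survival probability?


p_k = 1 - q_k for each year
Survival = product of (1 - q_k)
= 0.992 * 0.999 * 0.993 * 0.956 * 0.977
= 0.9191


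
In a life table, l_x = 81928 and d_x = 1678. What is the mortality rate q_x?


q_x = d_x / l_x
= 1678 / 81928
= 0.0205


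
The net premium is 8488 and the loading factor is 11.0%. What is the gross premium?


Gross = net * (1 + loading)
= 8488 * (1 + 0.11)
= 8488 * 1.11
= 9421.68


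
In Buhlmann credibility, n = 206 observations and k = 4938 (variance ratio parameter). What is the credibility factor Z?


Z = n / (n + k)
= 206 / (206 + 4938)
= 206 / 5144
= 0.04


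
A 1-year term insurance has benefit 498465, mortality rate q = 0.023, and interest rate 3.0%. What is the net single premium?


NSP = benefit * q * v
v = 1/(1+i) = 0.970874
NSP = 498465 * 0.023 * 0.970874
= 11130.7718


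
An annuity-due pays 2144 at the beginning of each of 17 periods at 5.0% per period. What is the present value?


PV_due = PMT * (1-(1+i)^(-n))/i * (1+i)
PV_immediate = 24171.598
PV_due = 24171.598 * 1.05
= 25380.1779


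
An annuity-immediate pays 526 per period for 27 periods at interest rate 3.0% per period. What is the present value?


PV = PMT * (1 - (1+i)^(-n)) / i
= 526 * (1 - (1+0.03)^(-27)) / 0.03
= 526 * (1 - 0.450189) / 0.03
= 526 * 18.327031
= 9640.0186


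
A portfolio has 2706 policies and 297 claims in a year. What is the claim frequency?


frequency = claims / policies
= 297 / 2706
= 0.1098


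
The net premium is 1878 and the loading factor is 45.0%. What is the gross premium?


Gross = net * (1 + loading)
= 1878 * (1 + 0.45)
= 1878 * 1.45
= 2723.1


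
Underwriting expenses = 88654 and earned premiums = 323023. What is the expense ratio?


Expense ratio = expenses / premiums
= 88654 / 323023
= 0.2745


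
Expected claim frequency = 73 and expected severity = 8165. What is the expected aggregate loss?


E[S] = E[N] * E[X]
= 73 * 8165
= 596045


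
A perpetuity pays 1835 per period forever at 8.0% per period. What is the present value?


PV = PMT / i
= 1835 / 0.08
= 22937.5


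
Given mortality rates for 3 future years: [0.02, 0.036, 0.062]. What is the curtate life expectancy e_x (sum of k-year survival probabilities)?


e_x = sum_{k=1}^{n} k_p_x
k_p_x values:
  1_p_x = 0.98
  2_p_x = 0.94472
  3_p_x = 0.886147
e_x = 2.8109


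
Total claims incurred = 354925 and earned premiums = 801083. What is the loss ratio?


Loss ratio = claims / premiums
= 354925 / 801083
= 0.4431


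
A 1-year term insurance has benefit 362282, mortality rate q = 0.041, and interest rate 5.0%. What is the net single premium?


NSP = benefit * q * v
v = 1/(1+i) = 0.952381
NSP = 362282 * 0.041 * 0.952381
= 14146.2495


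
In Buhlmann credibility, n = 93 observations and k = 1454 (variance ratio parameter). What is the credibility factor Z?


Z = n / (n + k)
= 93 / (93 + 1454)
= 93 / 1547
= 0.0601


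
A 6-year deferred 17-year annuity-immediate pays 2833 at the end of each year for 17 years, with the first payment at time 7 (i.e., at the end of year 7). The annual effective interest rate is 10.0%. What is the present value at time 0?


PV at time 6 of the 17-year annuity-immediate:
a_n = 2833 * (1-(1+0.1)^(-17))/0.1 = 22725.0605
Discount back 6 years to time 0:
PV = 22725.0605 * (1+0.1)^(-6)
= 22725.0605 * 0.564474
= 12827.7042
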